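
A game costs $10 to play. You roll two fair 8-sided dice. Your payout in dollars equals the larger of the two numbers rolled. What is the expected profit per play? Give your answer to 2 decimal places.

Distribution of the larger of the two numbers rolled: 1 w.p. 1/64, 2 w.p. 3/64, 3 w.p. 5/64, 4 w.p. 7/64, 5 w.p. 9/64, 6 w.p. 11/64, …
E[payout] = (1/64)·1 + (3/64)·2 + (5/64)·3 + (7/64)·4 + (9/64)·5 + (11/64)·6 + (13/64)·7 + (15/64)·8 = 93/16
Expected profit = 93/16 − 10 = -67/16 ≈ -$4.19

-$4.19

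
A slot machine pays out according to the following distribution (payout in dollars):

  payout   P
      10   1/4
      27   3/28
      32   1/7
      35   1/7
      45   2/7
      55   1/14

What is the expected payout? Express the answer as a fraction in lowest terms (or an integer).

E[X] = (1/4)·10 + (3/28)·27 + (1/7)·32 + (1/7)·35 + (2/7)·45 + (1/14)·55
     = 127/4

127/4 dollars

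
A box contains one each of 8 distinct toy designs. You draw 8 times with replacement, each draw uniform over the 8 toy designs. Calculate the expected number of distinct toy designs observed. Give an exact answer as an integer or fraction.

11012415/2097152

Let Xⱼ=1 if type j appears at least once. P(Xⱼ=1) = 1 − ((8−1)/8)^8 = 11012415/16777216.
E[#distinct] = 8·11012415/16777216 = 11012415/2097152.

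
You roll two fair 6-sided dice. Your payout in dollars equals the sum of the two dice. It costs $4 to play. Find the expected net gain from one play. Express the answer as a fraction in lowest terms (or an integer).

$3

Distribution of the sum of the two dice: 2 w.p. 1/36, 3 w.p. 1/18, 4 w.p. 1/12, 5 w.p. 1/9, 6 w.p. 5/36, 7 w.p. 1/6, …
E[payout] = (1/36)·2 + (1/18)·3 + (1/12)·4 + (1/9)·5 + (5/36)·6 + (1/6)·7 + (5/36)·8 + (1/9)·9 + (1/12)·10 + (1/18)·11 + (1/36)·12 = 7
Expected profit = 7 − 4 = 3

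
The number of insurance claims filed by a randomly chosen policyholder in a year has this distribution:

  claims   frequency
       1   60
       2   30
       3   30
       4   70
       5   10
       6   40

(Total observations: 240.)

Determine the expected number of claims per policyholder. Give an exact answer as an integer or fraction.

Total = 240, so P(claims=1) = 60/240, etc.
E[X] = (1/4)·1 + (1/8)·2 + (1/8)·3 + (7/24)·4 + (1/24)·5 + (1/6)·6
     = 13/4

13/4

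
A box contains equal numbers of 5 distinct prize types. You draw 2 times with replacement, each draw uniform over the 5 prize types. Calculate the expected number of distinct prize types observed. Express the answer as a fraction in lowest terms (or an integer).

Let Xⱼ=1 if type j appears at least once. P(Xⱼ=1) = 1 − ((5−1)/5)^2 = 9/25.
E[#distinct] = 5·9/25 = 9/5.

9/5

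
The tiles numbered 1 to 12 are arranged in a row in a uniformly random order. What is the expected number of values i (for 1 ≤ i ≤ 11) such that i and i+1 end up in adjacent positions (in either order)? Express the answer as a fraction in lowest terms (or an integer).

For each i ∈ {1,…,11}, let Xᵢ = 1 if i and i+1 are adjacent. P(Xᵢ=1) = 2·(12−1)!/12! = 2/12.
By linearity, E[ΣXᵢ] = (11)·(2/12) = 11/6.

11/6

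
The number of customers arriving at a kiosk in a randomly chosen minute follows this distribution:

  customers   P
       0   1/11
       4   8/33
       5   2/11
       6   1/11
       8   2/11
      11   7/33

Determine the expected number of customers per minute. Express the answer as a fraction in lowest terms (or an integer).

E[X] = (1/11)·0 + (8/33)·4 + (2/11)·5 + (1/11)·6 + (2/11)·8 + (7/33)·11
     = 205/33

205/33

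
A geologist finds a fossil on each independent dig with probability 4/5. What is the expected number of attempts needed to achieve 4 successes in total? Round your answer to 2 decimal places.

5.00

By linearity (sum of 4 independent geometric waits), E[trials] = 4/p = 4/(4/5) = 5.
≈ 5.00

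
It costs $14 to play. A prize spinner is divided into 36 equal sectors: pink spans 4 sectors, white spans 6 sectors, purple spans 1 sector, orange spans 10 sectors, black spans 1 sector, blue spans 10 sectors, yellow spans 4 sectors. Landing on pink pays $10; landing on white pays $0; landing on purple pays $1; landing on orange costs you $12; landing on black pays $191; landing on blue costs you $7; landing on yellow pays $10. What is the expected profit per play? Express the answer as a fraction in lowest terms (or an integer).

-211/18 dollars

E[payout] = (4/36)·10 + (6/36)·0 + (1/36)·1 + (10/36)·(-12) + (1/36)·191 + (10/36)·(-7) + (4/36)·10 = 41/18
Expected profit = 41/18 − 14 = -211/18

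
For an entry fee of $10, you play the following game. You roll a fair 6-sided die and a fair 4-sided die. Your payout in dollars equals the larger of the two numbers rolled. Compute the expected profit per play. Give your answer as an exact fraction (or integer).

-73/12 dollars

Distribution of the larger of the two numbers rolled: 1 w.p. 1/24, 2 w.p. 1/8, 3 w.p. 5/24, 4 w.p. 7/24, 5 w.p. 1/6, 6 w.p. 1/6
E[payout] = (1/24)·1 + (1/8)·2 + (5/24)·3 + (7/24)·4 + (1/6)·5 + (1/6)·6 = 47/12
Expected profit = 47/12 − 10 = -73/12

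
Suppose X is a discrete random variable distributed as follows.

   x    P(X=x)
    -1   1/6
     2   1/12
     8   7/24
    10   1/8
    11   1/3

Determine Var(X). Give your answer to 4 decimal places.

19.4375

E[X] = (1/6)·(-1) + (1/12)·2 + (7/24)·8 + (1/8)·10 + (1/3)·11 = 29/4
E[X²] = (1/6)·1 + (1/12)·4 + (7/24)·64 + (1/8)·100 + (1/3)·121 = 72
Var(X) = 72 − (29/4)² = 311/16 ≈ 19.4375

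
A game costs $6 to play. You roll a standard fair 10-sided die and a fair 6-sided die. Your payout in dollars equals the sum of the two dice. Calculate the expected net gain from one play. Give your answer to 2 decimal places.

Distribution of the sum of the two dice: 2 w.p. 1/60, 3 w.p. 1/30, 4 w.p. 1/20, 5 w.p. 1/15, 6 w.p. 1/12, 7 w.p. 1/10, …
E[payout] = (1/60)·2 + (1/30)·3 + (1/20)·4 + (1/15)·5 + (1/12)·6 + (1/10)·7 + (1/10)·8 + (1/10)·9 + (1/10)·10 + (1/10)·11 + (1/12)·12 + (1/15)·13 + (1/20)·14 + (1/30)·15 + (1/60)·16 = 9
Expected profit = 9 − 6 = 3 ≈ $3.00

$3.00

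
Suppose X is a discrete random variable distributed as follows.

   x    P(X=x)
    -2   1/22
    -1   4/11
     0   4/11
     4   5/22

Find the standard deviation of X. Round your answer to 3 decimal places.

E[X] = 5/11, E[X²] = 46/11
Var(X) = E[X²] − (E[X])² = 46/11 − 25/121 = 481/121
SD(X) = √(481/121) ≈ 1.994

1.994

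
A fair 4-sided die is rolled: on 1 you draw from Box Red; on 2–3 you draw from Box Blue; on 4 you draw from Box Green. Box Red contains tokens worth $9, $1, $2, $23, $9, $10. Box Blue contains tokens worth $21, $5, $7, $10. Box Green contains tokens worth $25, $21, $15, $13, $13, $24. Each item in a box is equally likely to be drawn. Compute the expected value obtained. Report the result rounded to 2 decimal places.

$12.25

E[X | Box Red] = (9 + 1 + 2 + 23 + 9 + 10)/6 = 9
E[X | Box Blue] = (21 + 5 + 7 + 10)/4 = 43/4
E[X | Box Green] = (25 + 21 + 15 + 13 + 13 + 24)/6 = 37/2
E[X] = (1/4)·9 + (1/2)·43/4 + (1/4)·37/2 = 49/4 ≈ 12.25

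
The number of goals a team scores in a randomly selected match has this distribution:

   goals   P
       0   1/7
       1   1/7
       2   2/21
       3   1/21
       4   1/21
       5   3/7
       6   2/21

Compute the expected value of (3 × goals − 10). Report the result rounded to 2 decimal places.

E[3x-10] = (1/7)·(-10) + (1/7)·(-7) + (2/21)·(-4) + (1/21)·(-1) + (1/21)·2 + (3/7)·5 + (2/21)·8
     = 1/7 ≈ 0.14

0.14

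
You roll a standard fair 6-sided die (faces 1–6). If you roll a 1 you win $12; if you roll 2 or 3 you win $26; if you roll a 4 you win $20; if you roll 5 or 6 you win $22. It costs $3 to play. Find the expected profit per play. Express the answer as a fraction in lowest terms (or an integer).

55/3 dollars

E[payout] = (1/6)·12 + (1/6)·20 + (1/3)·22 + (1/3)·26 = 64/3
Expected profit = 64/3 − 3 = 55/3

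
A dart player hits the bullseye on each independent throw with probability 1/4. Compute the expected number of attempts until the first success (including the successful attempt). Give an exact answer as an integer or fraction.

4

For a geometric distribution, E[trials] = 1/p = 1/(1/4) = 4.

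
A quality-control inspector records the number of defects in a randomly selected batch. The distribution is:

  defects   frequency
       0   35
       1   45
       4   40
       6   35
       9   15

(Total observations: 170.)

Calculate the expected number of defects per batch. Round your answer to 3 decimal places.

Total = 170, so P(defects=0) = 35/170, etc.
E[X] = (7/34)·0 + (9/34)·1 + (4/17)·4 + (7/34)·6 + (3/34)·9
     = 55/17 ≈ 3.235

3.235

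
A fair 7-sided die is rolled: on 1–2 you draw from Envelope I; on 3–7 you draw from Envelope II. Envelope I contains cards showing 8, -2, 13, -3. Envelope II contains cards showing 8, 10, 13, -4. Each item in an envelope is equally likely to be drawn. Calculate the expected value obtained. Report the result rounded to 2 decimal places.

5.96

E[X | Envelope I] = (8 − 2 + 13 − 3)/4 = 4
E[X | Envelope II] = (8 + 10 + 13 − 4)/4 = 27/4
E[X] = (2/7)·4 + (5/7)·27/4 = 167/28 ≈ 5.96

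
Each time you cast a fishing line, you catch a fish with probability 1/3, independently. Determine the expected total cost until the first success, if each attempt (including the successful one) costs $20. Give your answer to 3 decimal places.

E[#attempts] = 1/p = 3; E[cost] = 20·3 = 60.
≈ 60.000

$60.000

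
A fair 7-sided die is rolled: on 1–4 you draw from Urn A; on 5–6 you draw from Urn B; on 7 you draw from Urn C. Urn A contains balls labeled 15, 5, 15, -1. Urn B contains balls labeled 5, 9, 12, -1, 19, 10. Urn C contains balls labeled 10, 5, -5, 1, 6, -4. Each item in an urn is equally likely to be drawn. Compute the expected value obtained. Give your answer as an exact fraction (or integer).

325/42

E[X | Urn A] = (15 + 5 + 15 − 1)/4 = 17/2
E[X | Urn B] = (5 + 9 + 12 − 1 + 19 + 10)/6 = 9
E[X | Urn C] = (10 + 5 − 5 + 1 + 6 − 4)/6 = 13/6
E[X] = (4/7)·17/2 + (2/7)·9 + (1/7)·13/6 = 325/42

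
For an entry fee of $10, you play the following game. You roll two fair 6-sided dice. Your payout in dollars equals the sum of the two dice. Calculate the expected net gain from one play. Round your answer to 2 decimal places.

Distribution of the sum of the two dice: 2 w.p. 1/36, 3 w.p. 1/18, 4 w.p. 1/12, 5 w.p. 1/9, 6 w.p. 5/36, 7 w.p. 1/6, …
E[payout] = (1/36)·2 + (1/18)·3 + (1/12)·4 + (1/9)·5 + (5/36)·6 + (1/6)·7 + (5/36)·8 + (1/9)·9 + (1/12)·10 + (1/18)·11 + (1/36)·12 = 7
Expected profit = 7 − 10 = -3 ≈ -$3.00

-$3.00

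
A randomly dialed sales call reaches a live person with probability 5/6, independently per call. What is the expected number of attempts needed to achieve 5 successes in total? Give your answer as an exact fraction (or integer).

6

By linearity (sum of 5 independent geometric waits), E[trials] = 5/p = 5/(5/6) = 6.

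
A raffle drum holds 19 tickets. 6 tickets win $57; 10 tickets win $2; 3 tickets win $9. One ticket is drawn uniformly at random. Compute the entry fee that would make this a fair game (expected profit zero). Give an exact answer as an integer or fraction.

E[payout] = (6/19)·57 + (10/19)·2 + (3/19)·9 = 389/19
Fair fee = E[payout] = 389/19

389/19 dollars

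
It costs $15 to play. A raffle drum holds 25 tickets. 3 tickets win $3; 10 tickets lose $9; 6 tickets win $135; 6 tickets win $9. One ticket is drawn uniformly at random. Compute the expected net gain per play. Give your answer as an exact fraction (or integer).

408/25 dollars

E[payout] = (3/25)·3 + (10/25)·(-9) + (6/25)·135 + (6/25)·9 = 783/25
Expected profit = 783/25 − 15 = 408/25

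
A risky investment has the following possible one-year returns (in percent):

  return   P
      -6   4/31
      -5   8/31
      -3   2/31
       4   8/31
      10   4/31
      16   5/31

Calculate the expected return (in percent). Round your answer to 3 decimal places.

2.645

E[X] = (4/31)·(-6) + (8/31)·(-5) + (2/31)·(-3) + (8/31)·4 + (4/31)·10 + (5/31)·16
     = 82/31 ≈ 2.645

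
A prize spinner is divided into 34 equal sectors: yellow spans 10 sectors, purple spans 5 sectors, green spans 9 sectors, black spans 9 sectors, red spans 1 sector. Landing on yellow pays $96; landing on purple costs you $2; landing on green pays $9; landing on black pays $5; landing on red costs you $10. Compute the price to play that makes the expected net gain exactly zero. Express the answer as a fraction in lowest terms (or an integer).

533/17 dollars

E[payout] = (10/34)·96 + (5/34)·(-2) + (9/34)·9 + (9/34)·5 + (1/34)·(-10) = 533/17
Fair fee = E[payout] = 533/17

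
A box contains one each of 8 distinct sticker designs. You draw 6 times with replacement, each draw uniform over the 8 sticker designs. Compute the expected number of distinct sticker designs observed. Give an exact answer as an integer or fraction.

Let Xⱼ=1 if type j appears at least once. P(Xⱼ=1) = 1 − ((8−1)/8)^6 = 144495/262144.
E[#distinct] = 8·144495/262144 = 144495/32768.

144495/32768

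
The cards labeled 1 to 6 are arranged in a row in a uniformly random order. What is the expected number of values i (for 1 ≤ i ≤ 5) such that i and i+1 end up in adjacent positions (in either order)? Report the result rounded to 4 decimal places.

1.6667

For each i ∈ {1,…,5}, let Xᵢ = 1 if i and i+1 are adjacent. P(Xᵢ=1) = 2·(6−1)!/6! = 2/6.
By linearity, E[ΣXᵢ] = (5)·(2/6) = 5/3.
≈ 1.6667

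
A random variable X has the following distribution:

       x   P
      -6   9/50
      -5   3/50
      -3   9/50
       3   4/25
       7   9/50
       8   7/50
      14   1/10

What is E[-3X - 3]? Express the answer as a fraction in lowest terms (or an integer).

-501/50

E[-3x-3] = (9/50)·15 + (3/50)·12 + (9/50)·6 + (4/25)·(-12) + (9/50)·(-24) + (7/50)·(-27) + (1/10)·(-45)
     = -501/50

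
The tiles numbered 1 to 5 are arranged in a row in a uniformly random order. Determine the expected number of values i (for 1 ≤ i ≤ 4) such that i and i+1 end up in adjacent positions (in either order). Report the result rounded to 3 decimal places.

1.600

For each i ∈ {1,…,4}, let Xᵢ = 1 if i and i+1 are adjacent. P(Xᵢ=1) = 2·(5−1)!/5! = 2/5.
By linearity, E[ΣXᵢ] = (4)·(2/5) = 8/5.
≈ 1.600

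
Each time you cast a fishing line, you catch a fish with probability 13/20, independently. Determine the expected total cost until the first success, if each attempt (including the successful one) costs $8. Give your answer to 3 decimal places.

E[#attempts] = 1/p = 20/13; E[cost] = 8·20/13 = 160/13.
≈ 12.308

$12.308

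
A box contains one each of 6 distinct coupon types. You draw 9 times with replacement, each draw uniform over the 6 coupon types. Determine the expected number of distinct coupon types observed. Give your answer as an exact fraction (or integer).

Let Xⱼ=1 if type j appears at least once. P(Xⱼ=1) = 1 − ((6−1)/6)^9 = 8124571/10077696.
E[#distinct] = 6·8124571/10077696 = 8124571/1679616.

8124571/1679616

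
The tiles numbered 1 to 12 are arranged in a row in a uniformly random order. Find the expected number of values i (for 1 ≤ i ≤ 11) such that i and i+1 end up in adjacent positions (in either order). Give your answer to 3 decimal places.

1.833

For each i ∈ {1,…,11}, let Xᵢ = 1 if i and i+1 are adjacent. P(Xᵢ=1) = 2·(12−1)!/12! = 2/12.
By linearity, E[ΣXᵢ] = (11)·(2/12) = 11/6.
≈ 1.833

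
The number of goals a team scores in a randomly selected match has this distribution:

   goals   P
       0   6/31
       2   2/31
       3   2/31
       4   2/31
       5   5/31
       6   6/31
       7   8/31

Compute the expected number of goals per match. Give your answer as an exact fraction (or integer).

E[X] = (6/31)·0 + (2/31)·2 + (2/31)·3 + (2/31)·4 + (5/31)·5 + (6/31)·6 + (8/31)·7
     = 135/31

135/31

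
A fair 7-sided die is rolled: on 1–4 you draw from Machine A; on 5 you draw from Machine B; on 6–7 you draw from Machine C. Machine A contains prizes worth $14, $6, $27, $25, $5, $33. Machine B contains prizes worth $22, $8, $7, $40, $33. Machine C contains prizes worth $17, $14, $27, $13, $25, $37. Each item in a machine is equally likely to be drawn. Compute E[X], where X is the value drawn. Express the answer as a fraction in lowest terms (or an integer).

E[X | Machine A] = (14 + 6 + 27 + 25 + 5 + 33)/6 = 55/3
E[X | Machine B] = (22 + 8 + 7 + 40 + 33)/5 = 22
E[X | Machine C] = (17 + 14 + 27 + 13 + 25 + 37)/6 = 133/6
E[X] = (4/7)·55/3 + (1/7)·22 + (2/7)·133/6 = 419/21

419/21 dollars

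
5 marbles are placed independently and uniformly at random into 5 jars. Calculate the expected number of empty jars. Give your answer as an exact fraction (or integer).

1024/625

Let Xⱼ=1 if jar j is empty. P(Xⱼ=1) = ((5-1)/5)^5 = 1024/3125.
By linearity, E[#empty] = 5·1024/3125 = 1024/625.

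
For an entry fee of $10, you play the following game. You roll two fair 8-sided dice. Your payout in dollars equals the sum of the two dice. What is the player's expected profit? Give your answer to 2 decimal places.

-$1.00

Distribution of the sum of the two dice: 2 w.p. 1/64, 3 w.p. 1/32, 4 w.p. 3/64, 5 w.p. 1/16, 6 w.p. 5/64, 7 w.p. 3/32, …
E[payout] = (1/64)·2 + (1/32)·3 + (3/64)·4 + (1/16)·5 + (5/64)·6 + (3/32)·7 + (7/64)·8 + (1/8)·9 + (7/64)·10 + (3/32)·11 + (5/64)·12 + (1/16)·13 + (3/64)·14 + (1/32)·15 + (1/64)·16 = 9
Expected profit = 9 − 10 = -1 ≈ -$1.00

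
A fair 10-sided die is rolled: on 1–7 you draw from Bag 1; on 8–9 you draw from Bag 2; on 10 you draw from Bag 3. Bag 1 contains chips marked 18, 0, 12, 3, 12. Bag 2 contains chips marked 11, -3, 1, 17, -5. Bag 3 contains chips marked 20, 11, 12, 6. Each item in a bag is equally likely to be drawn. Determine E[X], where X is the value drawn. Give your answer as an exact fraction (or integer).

1673/200

E[X | Bag 1] = (18 + 0 + 12 + 3 + 12)/5 = 9
E[X | Bag 2] = (11 − 3 + 1 + 17 − 5)/5 = 21/5
E[X | Bag 3] = (20 + 11 + 12 + 6)/4 = 49/4
E[X] = (7/10)·9 + (1/5)·21/5 + (1/10)·49/4 = 1673/200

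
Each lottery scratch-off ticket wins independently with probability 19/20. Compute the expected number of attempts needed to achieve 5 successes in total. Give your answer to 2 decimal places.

5.26

By linearity (sum of 5 independent geometric waits), E[trials] = 5/p = 5/(19/20) = 100/19.
≈ 5.26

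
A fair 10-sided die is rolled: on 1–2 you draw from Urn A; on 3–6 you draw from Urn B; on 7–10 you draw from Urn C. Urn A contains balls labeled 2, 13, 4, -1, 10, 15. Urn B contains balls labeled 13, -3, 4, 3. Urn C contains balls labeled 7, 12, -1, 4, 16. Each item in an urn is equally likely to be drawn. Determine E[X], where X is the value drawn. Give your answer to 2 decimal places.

6.17

E[X | Urn A] = (2 + 13 + 4 − 1 + 10 + 15)/6 = 43/6
E[X | Urn B] = (13 − 3 + 4 + 3)/4 = 17/4
E[X | Urn C] = (7 + 12 − 1 + 4 + 16)/5 = 38/5
E[X] = (1/5)·43/6 + (2/5)·17/4 + (2/5)·38/5 = 463/75 ≈ 6.17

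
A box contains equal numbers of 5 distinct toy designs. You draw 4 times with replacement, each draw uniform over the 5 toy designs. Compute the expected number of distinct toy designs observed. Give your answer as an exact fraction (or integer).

369/125

Let Xⱼ=1 if type j appears at least once. P(Xⱼ=1) = 1 − ((5−1)/5)^4 = 369/625.
E[#distinct] = 5·369/625 = 369/125.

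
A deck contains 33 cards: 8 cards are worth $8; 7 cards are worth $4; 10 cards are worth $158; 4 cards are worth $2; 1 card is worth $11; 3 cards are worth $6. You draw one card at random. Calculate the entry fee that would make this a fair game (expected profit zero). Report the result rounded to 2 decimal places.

$51.79

E[payout] = (8/33)·8 + (7/33)·4 + (10/33)·158 + (4/33)·2 + (1/33)·11 + (3/33)·6 = 1709/33
Fair fee = E[payout] = 1709/33 ≈ $51.79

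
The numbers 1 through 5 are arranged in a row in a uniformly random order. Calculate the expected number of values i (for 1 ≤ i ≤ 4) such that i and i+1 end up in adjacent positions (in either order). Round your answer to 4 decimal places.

1.6000

For each i ∈ {1,…,4}, let Xᵢ = 1 if i and i+1 are adjacent. P(Xᵢ=1) = 2·(5−1)!/5! = 2/5.
By linearity, E[ΣXᵢ] = (4)·(2/5) = 8/5.
≈ 1.6000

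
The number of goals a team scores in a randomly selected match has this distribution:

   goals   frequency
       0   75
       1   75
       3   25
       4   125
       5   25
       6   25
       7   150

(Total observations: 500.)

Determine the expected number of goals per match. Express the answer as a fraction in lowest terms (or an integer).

Total = 500, so P(goals=0) = 75/500, etc.
E[X] = (3/20)·0 + (3/20)·1 + (1/20)·3 + (1/4)·4 + (1/20)·5 + (1/20)·6 + (3/10)·7
     = 79/20

79/20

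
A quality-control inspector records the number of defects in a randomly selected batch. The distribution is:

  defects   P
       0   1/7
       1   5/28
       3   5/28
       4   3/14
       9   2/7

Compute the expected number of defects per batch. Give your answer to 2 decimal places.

E[X] = (1/7)·0 + (5/28)·1 + (5/28)·3 + (3/14)·4 + (2/7)·9
     = 29/7 ≈ 4.14

4.14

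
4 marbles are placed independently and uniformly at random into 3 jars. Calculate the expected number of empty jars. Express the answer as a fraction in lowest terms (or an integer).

Let Xⱼ=1 if jar j is empty. P(Xⱼ=1) = ((3-1)/3)^4 = 16/81.
By linearity, E[#empty] = 3·16/81 = 16/27.

16/27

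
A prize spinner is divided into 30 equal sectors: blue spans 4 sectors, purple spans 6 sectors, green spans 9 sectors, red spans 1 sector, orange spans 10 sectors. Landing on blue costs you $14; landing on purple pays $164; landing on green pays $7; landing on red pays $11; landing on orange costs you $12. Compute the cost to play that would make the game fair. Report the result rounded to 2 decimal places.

$29.40

E[payout] = (4/30)·(-14) + (6/30)·164 + (9/30)·7 + (1/30)·11 + (10/30)·(-12) = 147/5
Fair fee = E[payout] = 147/5 ≈ $29.40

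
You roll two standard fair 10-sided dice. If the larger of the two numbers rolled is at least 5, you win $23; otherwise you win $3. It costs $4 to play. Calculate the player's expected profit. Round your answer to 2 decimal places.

$15.80

E[payout] = (4/25)·3 + (21/25)·23 = 99/5
Expected profit = 99/5 − 4 = 79/5 ≈ $15.80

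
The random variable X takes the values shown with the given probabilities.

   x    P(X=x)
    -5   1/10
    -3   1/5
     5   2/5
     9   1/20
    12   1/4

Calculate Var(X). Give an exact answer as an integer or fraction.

E[X] = (1/10)·(-5) + (1/5)·(-3) + (2/5)·5 + (1/20)·9 + (1/4)·12 = 87/20
E[X²] = (1/10)·25 + (1/5)·9 + (2/5)·25 + (1/20)·81 + (1/4)·144 = 1087/20
Var(X) = 1087/20 − (87/20)² = 14171/400

14171/400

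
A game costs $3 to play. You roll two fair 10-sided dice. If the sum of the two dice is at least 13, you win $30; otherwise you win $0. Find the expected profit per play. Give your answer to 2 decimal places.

E[payout] = (16/25)·0 + (9/25)·30 = 54/5
Expected profit = 54/5 − 3 = 39/5 ≈ $7.80

$7.80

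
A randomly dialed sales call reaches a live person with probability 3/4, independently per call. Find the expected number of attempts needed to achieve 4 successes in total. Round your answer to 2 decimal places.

By linearity (sum of 4 independent geometric waits), E[trials] = 4/p = 4/(3/4) = 16/3.
≈ 5.33

5.33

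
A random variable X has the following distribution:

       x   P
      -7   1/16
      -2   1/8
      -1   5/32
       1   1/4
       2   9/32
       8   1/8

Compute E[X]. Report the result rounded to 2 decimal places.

E[X] = (1/16)·(-7) + (1/8)·(-2) + (5/32)·(-1) + (1/4)·1 + (9/32)·2 + (1/8)·8
     = 31/32 ≈ 0.97

0.97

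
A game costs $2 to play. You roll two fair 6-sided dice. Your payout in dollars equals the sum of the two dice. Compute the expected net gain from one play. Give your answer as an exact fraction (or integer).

Distribution of the sum of the two dice: 2 w.p. 1/36, 3 w.p. 1/18, 4 w.p. 1/12, 5 w.p. 1/9, 6 w.p. 5/36, 7 w.p. 1/6, …
E[payout] = (1/36)·2 + (1/18)·3 + (1/12)·4 + (1/9)·5 + (5/36)·6 + (1/6)·7 + (5/36)·8 + (1/9)·9 + (1/12)·10 + (1/18)·11 + (1/36)·12 = 7
Expected profit = 7 − 2 = 5

$5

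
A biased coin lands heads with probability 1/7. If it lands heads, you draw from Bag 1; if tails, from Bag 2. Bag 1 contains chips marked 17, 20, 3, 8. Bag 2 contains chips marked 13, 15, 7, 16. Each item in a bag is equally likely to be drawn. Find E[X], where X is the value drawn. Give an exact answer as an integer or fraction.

E[X | Bag 1] = (17 + 20 + 3 + 8)/4 = 12
E[X | Bag 2] = (13 + 15 + 7 + 16)/4 = 51/4
E[X] = (1/7)·12 + (6/7)·51/4 = 177/14

177/14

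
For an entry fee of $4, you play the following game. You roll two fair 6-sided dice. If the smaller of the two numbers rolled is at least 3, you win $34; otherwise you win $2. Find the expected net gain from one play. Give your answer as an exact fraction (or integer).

E[payout] = (5/9)·2 + (4/9)·34 = 146/9
Expected profit = 146/9 − 4 = 110/9

110/9 dollars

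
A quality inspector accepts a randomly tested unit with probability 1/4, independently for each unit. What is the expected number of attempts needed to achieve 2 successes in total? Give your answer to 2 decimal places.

By linearity (sum of 2 independent geometric waits), E[trials] = 2/p = 2/(1/4) = 8.
≈ 8.00

8.00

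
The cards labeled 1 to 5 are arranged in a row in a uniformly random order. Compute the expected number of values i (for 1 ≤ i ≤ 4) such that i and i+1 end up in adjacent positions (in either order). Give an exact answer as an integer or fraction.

For each i ∈ {1,…,4}, let Xᵢ = 1 if i and i+1 are adjacent. P(Xᵢ=1) = 2·(5−1)!/5! = 2/5.
By linearity, E[ΣXᵢ] = (4)·(2/5) = 8/5.

8/5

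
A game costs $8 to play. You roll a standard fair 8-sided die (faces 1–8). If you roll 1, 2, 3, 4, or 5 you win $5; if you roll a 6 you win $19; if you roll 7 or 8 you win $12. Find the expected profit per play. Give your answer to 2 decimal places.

E[payout] = (5/8)·5 + (1/4)·12 + (1/8)·19 = 17/2
Expected profit = 17/2 − 8 = 1/2 ≈ $0.50

$0.50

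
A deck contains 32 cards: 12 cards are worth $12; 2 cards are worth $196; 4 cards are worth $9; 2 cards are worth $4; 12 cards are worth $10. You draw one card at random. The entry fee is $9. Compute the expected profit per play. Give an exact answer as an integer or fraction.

E[payout] = (12/32)·12 + (2/32)·196 + (4/32)·9 + (2/32)·4 + (12/32)·10 = 175/8
Expected profit = 175/8 − 9 = 103/8

103/8 dollars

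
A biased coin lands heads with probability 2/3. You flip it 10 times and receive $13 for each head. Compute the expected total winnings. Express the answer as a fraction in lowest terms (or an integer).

E[#heads] = 10·2/3 = 20/3 (linearity over flips).
E[winnings] = 13·20/3 = 260/3.

260/3 dollars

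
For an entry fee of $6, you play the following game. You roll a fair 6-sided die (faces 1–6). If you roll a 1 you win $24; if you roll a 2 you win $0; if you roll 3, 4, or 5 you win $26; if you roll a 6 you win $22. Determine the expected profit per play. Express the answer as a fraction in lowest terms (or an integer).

44/3 dollars

E[payout] = (1/6)·0 + (1/6)·22 + (1/6)·24 + (1/2)·26 = 62/3
Expected profit = 62/3 − 6 = 44/3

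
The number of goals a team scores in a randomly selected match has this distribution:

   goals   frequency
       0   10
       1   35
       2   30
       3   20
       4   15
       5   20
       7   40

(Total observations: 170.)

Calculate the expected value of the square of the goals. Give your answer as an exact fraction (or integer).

Total = 170, so P(goals=0) = 10/170, etc.
E[X²] = (1/17)·0 + (7/34)·1 + (3/17)·4 + (2/17)·9 + (3/34)·16 + (2/17)·25 + (4/17)·49
     = 607/34

607/34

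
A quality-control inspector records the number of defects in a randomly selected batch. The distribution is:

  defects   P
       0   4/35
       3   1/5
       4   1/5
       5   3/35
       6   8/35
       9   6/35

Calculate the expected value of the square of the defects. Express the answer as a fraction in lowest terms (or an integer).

1024/35

E[X²] = (4/35)·0 + (1/5)·9 + (1/5)·16 + (3/35)·25 + (8/35)·36 + (6/35)·81
     = 1024/35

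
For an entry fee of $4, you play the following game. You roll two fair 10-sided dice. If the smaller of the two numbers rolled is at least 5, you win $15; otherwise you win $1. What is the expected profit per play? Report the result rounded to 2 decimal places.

$2.04

E[payout] = (16/25)·1 + (9/25)·15 = 151/25
Expected profit = 151/25 − 4 = 51/25 ≈ $2.04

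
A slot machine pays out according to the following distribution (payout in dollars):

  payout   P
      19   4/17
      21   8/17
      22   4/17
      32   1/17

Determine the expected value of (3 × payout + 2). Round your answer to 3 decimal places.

E[3x+2] = (4/17)·59 + (8/17)·65 + (4/17)·68 + (1/17)·98
     = 1126/17 ≈ 66.235

66.235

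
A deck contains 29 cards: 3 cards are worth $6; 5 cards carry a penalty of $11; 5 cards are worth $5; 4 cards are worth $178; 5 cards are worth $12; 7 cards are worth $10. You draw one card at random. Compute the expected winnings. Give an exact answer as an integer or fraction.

830/29 dollars

E[payout] = (3/29)·6 + (5/29)·(-11) + (5/29)·5 + (4/29)·178 + (5/29)·12 + (7/29)·10 = 830/29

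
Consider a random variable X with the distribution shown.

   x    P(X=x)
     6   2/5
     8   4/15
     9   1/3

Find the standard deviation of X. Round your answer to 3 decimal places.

1.310

E[X] = 113/15, E[X²] = 877/15
Var(X) = E[X²] − (E[X])² = 877/15 − 12769/225 = 386/225
SD(X) = √(386/225) ≈ 1.310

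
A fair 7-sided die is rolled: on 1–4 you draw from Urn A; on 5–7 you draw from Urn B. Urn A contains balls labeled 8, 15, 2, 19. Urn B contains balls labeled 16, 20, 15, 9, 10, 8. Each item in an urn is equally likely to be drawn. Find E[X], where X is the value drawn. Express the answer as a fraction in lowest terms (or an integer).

E[X | Urn A] = (8 + 15 + 2 + 19)/4 = 11
E[X | Urn B] = (16 + 20 + 15 + 9 + 10 + 8)/6 = 13
E[X] = (4/7)·11 + (3/7)·13 = 83/7

83/7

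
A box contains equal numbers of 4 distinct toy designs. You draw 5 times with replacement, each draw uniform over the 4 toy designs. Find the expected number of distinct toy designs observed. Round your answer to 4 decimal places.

Let Xⱼ=1 if type j appears at least once. P(Xⱼ=1) = 1 − ((4−1)/4)^5 = 781/1024.
E[#distinct] = 4·781/1024 = 781/256.
≈ 3.0508

3.0508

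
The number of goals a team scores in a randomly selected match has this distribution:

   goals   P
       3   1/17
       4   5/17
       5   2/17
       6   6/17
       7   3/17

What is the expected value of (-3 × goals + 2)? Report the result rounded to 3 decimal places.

E[-3x+2] = (1/17)·(-7) + (5/17)·(-10) + (2/17)·(-13) + (6/17)·(-16) + (3/17)·(-19)
     = -236/17 ≈ -13.882

-13.882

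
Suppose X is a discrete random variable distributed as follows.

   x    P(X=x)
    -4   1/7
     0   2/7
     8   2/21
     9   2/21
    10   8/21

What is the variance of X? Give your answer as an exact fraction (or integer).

4498/147

E[X] = (1/7)·(-4) + (2/7)·0 + (2/21)·8 + (2/21)·9 + (8/21)·10 = 34/7
E[X²] = (1/7)·16 + (2/7)·0 + (2/21)·64 + (2/21)·81 + (8/21)·100 = 1138/21
Var(X) = 1138/21 − (34/7)² = 4498/147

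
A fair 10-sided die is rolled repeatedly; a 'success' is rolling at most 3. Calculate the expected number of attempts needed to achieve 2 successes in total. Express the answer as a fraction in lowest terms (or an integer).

By linearity (sum of 2 independent geometric waits), E[trials] = 2/p = 2/(3/10) = 20/3.

20/3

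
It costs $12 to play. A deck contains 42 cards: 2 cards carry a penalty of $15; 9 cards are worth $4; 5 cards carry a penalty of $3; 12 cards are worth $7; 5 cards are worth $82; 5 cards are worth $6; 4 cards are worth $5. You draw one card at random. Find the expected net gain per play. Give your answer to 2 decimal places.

E[payout] = (2/42)·(-15) + (9/42)·4 + (5/42)·(-3) + (12/42)·7 + (5/42)·82 + (5/42)·6 + (4/42)·5 = 535/42
Expected profit = 535/42 − 12 = 31/42 ≈ $0.74

$0.74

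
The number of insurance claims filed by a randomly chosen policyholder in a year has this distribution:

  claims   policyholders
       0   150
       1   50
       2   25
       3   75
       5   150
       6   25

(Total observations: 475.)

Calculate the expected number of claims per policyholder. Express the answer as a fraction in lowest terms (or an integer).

49/19

Total = 475, so P(claims=0) = 150/475, etc.
E[X] = (6/19)·0 + (2/19)·1 + (1/19)·2 + (3/19)·3 + (6/19)·5 + (1/19)·6
     = 49/19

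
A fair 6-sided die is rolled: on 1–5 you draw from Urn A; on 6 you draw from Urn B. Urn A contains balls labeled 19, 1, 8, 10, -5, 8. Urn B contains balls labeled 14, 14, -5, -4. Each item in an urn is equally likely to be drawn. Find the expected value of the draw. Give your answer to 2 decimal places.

6.49

E[X | Urn A] = (19 + 1 + 8 + 10 − 5 + 8)/6 = 41/6
E[X | Urn B] = (14 + 14 − 5 − 4)/4 = 19/4
E[X] = (5/6)·41/6 + (1/6)·19/4 = 467/72 ≈ 6.49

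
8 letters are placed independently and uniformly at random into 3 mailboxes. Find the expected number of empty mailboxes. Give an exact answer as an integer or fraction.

Let Xⱼ=1 if mailbox j is empty. P(Xⱼ=1) = ((3-1)/3)^8 = 256/6561.
By linearity, E[#empty] = 3·256/6561 = 256/2187.

256/2187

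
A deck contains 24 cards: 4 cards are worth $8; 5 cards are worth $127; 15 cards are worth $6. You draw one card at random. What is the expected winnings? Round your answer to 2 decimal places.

$31.54

E[payout] = (4/24)·8 + (5/24)·127 + (15/24)·6 = 757/24
≈ $31.54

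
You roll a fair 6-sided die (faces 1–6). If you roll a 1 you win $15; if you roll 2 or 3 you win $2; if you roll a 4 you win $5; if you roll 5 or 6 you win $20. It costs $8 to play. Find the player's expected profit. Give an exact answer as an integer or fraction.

8/3 dollars

E[payout] = (1/3)·2 + (1/6)·5 + (1/6)·15 + (1/3)·20 = 32/3
Expected profit = 32/3 − 8 = 8/3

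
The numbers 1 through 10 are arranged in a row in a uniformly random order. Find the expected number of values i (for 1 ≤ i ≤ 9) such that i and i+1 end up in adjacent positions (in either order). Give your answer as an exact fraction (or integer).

9/5

For each i ∈ {1,…,9}, let Xᵢ = 1 if i and i+1 are adjacent. P(Xᵢ=1) = 2·(10−1)!/10! = 2/10.
By linearity, E[ΣXᵢ] = (9)·(2/10) = 9/5.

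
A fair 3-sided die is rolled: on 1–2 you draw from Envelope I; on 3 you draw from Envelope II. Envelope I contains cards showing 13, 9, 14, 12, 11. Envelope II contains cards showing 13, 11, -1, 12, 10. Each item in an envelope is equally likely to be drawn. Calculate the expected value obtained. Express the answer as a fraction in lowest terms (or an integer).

E[X | Envelope I] = (13 + 9 + 14 + 12 + 11)/5 = 59/5
E[X | Envelope II] = (13 + 11 − 1 + 12 + 10)/5 = 9
E[X] = (2/3)·59/5 + (1/3)·9 = 163/15

163/15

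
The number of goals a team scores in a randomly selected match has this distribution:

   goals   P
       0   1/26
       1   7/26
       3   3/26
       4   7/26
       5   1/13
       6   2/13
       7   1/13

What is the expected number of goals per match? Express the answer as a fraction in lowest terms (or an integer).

E[X] = (1/26)·0 + (7/26)·1 + (3/26)·3 + (7/26)·4 + (1/13)·5 + (2/13)·6 + (1/13)·7
     = 46/13

46/13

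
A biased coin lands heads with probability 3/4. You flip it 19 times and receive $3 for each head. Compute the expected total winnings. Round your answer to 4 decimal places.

$42.7500

E[#heads] = 19·3/4 = 57/4 (linearity over flips).
E[winnings] = 3·57/4 = 171/4.
≈ 42.7500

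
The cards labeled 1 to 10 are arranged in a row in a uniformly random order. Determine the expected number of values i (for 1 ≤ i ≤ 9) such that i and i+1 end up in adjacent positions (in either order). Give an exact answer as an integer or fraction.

9/5

For each i ∈ {1,…,9}, let Xᵢ = 1 if i and i+1 are adjacent. P(Xᵢ=1) = 2·(10−1)!/10! = 2/10.
By linearity, E[ΣXᵢ] = (9)·(2/10) = 9/5.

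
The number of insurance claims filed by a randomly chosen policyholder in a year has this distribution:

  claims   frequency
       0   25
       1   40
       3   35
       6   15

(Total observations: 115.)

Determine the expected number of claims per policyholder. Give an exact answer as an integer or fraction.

47/23

Total = 115, so P(claims=0) = 25/115, etc.
E[X] = (5/23)·0 + (8/23)·1 + (7/23)·3 + (3/23)·6
     = 47/23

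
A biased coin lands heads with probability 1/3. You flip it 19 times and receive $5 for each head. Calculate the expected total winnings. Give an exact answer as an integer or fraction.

E[#heads] = 19·1/3 = 19/3 (linearity over flips).
E[winnings] = 5·19/3 = 95/3.

95/3 dollars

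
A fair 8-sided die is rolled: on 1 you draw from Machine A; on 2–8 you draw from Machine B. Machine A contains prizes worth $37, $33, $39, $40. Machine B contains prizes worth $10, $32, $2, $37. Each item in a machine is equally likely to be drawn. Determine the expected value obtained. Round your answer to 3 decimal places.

E[X | Machine A] = (37 + 33 + 39 + 40)/4 = 149/4
E[X | Machine B] = (10 + 32 + 2 + 37)/4 = 81/4
E[X] = (1/8)·149/4 + (7/8)·81/4 = 179/8 ≈ 22.375

$22.375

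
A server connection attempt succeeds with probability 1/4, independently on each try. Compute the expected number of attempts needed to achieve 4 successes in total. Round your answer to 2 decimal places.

16.00

By linearity (sum of 4 independent geometric waits), E[trials] = 4/p = 4/(1/4) = 16.
≈ 16.00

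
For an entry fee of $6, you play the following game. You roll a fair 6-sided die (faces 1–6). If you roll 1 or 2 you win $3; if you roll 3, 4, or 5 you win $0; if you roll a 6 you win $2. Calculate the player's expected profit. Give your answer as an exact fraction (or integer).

E[payout] = (1/2)·0 + (1/6)·2 + (1/3)·3 = 4/3
Expected profit = 4/3 − 6 = -14/3

-14/3 dollars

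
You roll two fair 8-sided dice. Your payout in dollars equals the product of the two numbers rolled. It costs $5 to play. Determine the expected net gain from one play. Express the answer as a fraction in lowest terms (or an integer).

61/4 dollars

Distribution of the product of the two numbers rolled: 1 w.p. 1/64, 2 w.p. 1/32, 3 w.p. 1/32, 4 w.p. 3/64, 5 w.p. 1/32, 6 w.p. 1/16, …
E[payout] = (1/64)·1 + (1/32)·2 + (1/32)·3 + (3/64)·4 + (1/32)·5 + (1/16)·6 + (1/32)·7 + (1/16)·8 + (1/64)·9 + (1/32)·10 + (1/16)·12 + (1/32)·14 + (1/32)·15 + (3/64)·16 + (1/32)·18 + (1/32)·20 + (1/32)·21 + (1/16)·24 + (1/64)·25 + (1/32)·28 + (1/32)·30 + (1/32)·32 + (1/32)·35 + (1/64)·36 + (1/32)·40 + (1/32)·42 + (1/32)·48 + (1/64)·49 + (1/32)·56 + (1/64)·64 = 81/4
Expected profit = 81/4 − 5 = 61/4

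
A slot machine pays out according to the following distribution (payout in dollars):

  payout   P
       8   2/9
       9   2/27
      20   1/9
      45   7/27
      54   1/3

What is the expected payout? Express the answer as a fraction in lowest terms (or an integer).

E[X] = (2/9)·8 + (2/27)·9 + (1/9)·20 + (7/27)·45 + (1/3)·54
     = 103/3

103/3 dollars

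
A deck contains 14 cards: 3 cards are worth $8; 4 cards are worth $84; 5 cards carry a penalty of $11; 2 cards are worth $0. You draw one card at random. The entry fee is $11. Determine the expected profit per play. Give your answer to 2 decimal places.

E[payout] = (3/14)·8 + (4/14)·84 + (5/14)·(-11) + (2/14)·0 = 305/14
Expected profit = 305/14 − 11 = 151/14 ≈ $10.79

$10.79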